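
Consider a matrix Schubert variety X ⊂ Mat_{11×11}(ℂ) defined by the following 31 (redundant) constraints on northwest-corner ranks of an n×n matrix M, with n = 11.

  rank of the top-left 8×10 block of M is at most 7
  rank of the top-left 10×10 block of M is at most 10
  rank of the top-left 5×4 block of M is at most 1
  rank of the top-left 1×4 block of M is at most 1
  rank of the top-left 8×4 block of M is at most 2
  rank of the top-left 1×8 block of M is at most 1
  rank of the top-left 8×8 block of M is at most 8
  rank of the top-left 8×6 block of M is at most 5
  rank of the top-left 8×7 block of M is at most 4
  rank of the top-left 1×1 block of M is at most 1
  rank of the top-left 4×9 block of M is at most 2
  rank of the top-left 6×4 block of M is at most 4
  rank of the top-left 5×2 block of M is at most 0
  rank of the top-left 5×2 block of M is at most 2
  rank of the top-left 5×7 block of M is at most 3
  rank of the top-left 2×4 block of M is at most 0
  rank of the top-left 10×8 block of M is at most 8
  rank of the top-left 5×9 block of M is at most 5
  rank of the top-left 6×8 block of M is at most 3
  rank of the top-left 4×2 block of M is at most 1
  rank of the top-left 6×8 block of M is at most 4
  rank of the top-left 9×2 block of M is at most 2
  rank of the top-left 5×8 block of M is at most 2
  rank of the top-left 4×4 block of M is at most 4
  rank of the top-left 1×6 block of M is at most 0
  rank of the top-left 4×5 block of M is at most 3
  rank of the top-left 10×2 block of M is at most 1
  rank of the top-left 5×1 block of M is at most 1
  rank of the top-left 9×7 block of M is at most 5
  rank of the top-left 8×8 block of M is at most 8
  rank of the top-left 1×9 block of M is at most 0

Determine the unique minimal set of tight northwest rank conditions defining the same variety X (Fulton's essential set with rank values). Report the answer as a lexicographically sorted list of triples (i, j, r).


Computing R[i][j] = min implied NW-rank bound (n=11, 31 conditions):

  i=1: 0  0  0  0  0  0  0  0  0  1  1
  i=2: 0  0  0  0  1  1  1  1  1  2  2
  i=3: 0  0  1  1  2  2  2  2  2  3  3
  i=4: 0  0  1  1  2  2  2  2  2  3  4
  i=5: 0  0  1  1  2  2  2  2  3  4  5
  i=6: 1  1  2  2  3  3  3  3  4  5  6
  i=7: 1  1  2  2  3  4  4  4  5  6  7
  i=8: 1  1  2  2  3  4  4  5  6  7  8
  i=9: 1  1  2  3  4  5  5  6  7  8  9
  i=10: 1  1  2  3  4  5  6  7  8  9  10
  i=11: 1  2  3  4  5  6  7  8  9  10  11

so w = (10, 5, 3, 11, 9, 1, 6, 8, 4, 7, 2).

D(w) has 35 cells with 9 SE-corners; essential set:

[(1, 9, 0), (2, 4, 0), (4, 9, 2), (5, 2, 0), (5, 4, 1), (5, 8, 2), (8, 4, 2), (8, 7, 4), (10, 2, 1)]


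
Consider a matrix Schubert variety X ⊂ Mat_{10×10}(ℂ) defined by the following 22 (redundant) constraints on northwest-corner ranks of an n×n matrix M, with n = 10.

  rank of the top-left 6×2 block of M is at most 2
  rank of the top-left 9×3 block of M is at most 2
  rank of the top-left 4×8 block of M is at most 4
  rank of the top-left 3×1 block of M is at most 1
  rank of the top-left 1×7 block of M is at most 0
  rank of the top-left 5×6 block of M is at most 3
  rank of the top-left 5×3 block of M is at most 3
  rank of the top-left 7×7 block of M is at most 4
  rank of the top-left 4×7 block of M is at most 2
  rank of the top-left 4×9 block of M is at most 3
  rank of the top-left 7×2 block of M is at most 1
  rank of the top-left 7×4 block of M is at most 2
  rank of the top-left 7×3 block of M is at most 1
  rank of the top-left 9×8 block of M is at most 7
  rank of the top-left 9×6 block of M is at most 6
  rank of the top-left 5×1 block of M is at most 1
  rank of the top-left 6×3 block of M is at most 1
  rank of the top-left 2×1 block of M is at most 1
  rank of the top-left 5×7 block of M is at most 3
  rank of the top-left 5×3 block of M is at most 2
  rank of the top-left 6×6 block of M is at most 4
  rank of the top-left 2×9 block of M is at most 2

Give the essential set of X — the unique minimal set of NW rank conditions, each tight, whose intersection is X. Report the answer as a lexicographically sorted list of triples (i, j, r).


Rank table r_w(10×10) implied by the 22 constraints:

  0 | 0 | 0 | 0 | 0 | 0 | 0 | 1 | 1 | 1
  1 | 1 | 1 | 1 | 1 | 1 | 1 | 2 | 2 | 2
  1 | 1 | 1 | 2 | 2 | 2 | 2 | 3 | 3 | 3
  1 | 1 | 1 | 2 | 2 | 2 | 2 | 3 | 3 | 4
  1 | 1 | 1 | 2 | 3 | 3 | 3 | 4 | 4 | 5
  1 | 1 | 1 | 2 | 3 | 4 | 4 | 5 | 5 | 6
  1 | 1 | 1 | 2 | 3 | 4 | 4 | 5 | 6 | 7
  1 | 2 | 2 | 3 | 4 | 5 | 5 | 6 | 7 | 8
  1 | 2 | 2 | 3 | 4 | 5 | 6 | 7 | 8 | 9
  1 | 2 | 3 | 4 | 5 | 6 | 7 | 8 | 9 | 10

hence w(1..10) = (8, 1, 4, 10, 5, 6, 9, 2, 7, 3).

ℓ(w)=23; the 6 essential cells (i,j,r):

[(1, 7, 0), (4, 7, 2), (4, 9, 3), (7, 3, 1), (7, 7, 4), (9, 3, 2)]


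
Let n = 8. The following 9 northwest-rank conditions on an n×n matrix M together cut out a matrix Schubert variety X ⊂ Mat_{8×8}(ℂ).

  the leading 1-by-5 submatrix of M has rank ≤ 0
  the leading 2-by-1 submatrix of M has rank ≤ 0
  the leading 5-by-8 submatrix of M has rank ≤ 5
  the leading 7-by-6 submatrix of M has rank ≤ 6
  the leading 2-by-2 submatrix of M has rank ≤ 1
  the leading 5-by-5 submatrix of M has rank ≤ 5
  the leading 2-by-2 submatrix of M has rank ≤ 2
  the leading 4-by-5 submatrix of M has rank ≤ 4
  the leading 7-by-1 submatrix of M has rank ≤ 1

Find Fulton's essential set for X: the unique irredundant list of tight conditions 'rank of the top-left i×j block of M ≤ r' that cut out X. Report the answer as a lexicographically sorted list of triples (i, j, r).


Computing R[i][j] = min implied NW-rank bound (n=8, 9 conditions):

  i=1: 0 0 0 0 0 1 1 1
  i=2: 0 1 1 1 1 2 2 2
  i=3: 1 2 2 2 2 3 3 3
  i=4: 1 2 3 3 3 4 4 4
  i=5: 1 2 3 4 4 5 5 5
  i=6: 1 2 3 4 5 6 6 6
  i=7: 1 2 3 4 5 6 7 7
  i=8: 1 2 3 4 5 6 7 8

giving w = (6, 2, 1, 3, 4, 5, 7, 8) via Δ²R.

Fulton essential set (2 of the 6 Rothe cells):

[(1, 5, 0), (2, 1, 0)]


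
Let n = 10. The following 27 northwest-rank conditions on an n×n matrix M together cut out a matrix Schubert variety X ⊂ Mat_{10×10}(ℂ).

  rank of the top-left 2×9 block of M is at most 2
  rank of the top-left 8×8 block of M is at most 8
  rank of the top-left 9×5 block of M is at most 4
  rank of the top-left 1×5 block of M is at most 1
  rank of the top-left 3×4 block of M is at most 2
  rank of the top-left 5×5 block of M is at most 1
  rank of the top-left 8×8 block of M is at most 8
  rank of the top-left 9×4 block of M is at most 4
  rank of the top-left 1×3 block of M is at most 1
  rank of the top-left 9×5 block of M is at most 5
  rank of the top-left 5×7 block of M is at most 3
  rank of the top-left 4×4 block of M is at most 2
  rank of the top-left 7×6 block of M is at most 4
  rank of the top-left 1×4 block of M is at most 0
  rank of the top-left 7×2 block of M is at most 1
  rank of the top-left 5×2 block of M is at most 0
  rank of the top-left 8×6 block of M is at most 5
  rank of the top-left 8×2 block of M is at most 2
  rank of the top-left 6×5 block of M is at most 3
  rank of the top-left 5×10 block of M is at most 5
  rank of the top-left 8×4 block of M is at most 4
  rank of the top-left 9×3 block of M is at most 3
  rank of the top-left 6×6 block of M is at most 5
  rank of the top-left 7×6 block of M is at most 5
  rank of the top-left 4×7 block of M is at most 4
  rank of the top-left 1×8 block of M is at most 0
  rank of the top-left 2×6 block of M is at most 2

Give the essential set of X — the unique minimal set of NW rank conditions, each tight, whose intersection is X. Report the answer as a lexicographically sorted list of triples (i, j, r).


Computing R[i][j] = min implied NW-rank bound (n=10, 27 conditions):

  0 | 0 | 0 | 0 | 0 | 0 | 0 | 0 | 1 | 1
  0 | 0 | 1 | 1 | 1 | 1 | 1 | 1 | 2 | 2
  0 | 0 | 1 | 1 | 1 | 2 | 2 | 2 | 3 | 3
  0 | 0 | 1 | 1 | 1 | 2 | 3 | 3 | 4 | 4
  0 | 0 | 1 | 1 | 1 | 2 | 3 | 4 | 5 | 5
  1 | 1 | 2 | 2 | 2 | 3 | 4 | 5 | 6 | 6
  1 | 1 | 2 | 3 | 3 | 4 | 5 | 6 | 7 | 7
  1 | 2 | 3 | 4 | 4 | 5 | 6 | 7 | 8 | 8
  1 | 2 | 3 | 4 | 4 | 5 | 6 | 7 | 8 | 9
  1 | 2 | 3 | 4 | 5 | 6 | 7 | 8 | 9 | 10

so w = (9, 3, 6, 7, 8, 1, 4, 2, 10, 5).

5 SE-corners of the 24-cell Rothe diagram give Ess(w):

[(1, 8, 0), (5, 2, 0), (5, 5, 1), (7, 2, 1), (9, 5, 4)]


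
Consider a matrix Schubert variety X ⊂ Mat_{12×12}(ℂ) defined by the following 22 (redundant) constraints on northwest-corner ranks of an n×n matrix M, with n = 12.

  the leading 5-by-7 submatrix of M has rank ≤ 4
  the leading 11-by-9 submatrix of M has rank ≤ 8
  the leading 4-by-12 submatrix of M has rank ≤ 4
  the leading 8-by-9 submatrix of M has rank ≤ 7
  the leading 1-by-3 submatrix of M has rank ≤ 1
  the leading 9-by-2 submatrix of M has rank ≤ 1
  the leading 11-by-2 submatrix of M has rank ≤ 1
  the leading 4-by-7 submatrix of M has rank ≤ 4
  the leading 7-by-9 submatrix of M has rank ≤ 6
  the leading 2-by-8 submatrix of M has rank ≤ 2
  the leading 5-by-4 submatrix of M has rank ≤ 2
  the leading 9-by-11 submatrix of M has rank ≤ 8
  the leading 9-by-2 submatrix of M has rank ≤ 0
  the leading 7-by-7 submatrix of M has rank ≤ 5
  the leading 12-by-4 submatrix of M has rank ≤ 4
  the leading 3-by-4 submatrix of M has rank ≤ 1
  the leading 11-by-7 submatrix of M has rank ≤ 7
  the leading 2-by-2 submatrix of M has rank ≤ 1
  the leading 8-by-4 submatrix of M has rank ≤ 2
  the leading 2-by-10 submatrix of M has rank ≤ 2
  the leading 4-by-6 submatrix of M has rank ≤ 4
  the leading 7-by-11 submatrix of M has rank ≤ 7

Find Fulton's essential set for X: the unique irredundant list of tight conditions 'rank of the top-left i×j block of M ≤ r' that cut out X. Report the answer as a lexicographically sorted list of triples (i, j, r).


Rank table r_w(12×12) implied by the 22 constraints:

  R[1]: 0  0  1  1  1  1  1  1  1  1  1  1
  R[2]: 0  0  1  1  2  2  2  2  2  2  2  2
  R[3]: 0  0  1  1  2  3  3  3  3  3  3  3
  R[4]: 0  0  1  2  3  4  4  4  4  4  4  4
  R[5]: 0  0  1  2  3  4  4  5  5  5  5  5
  R[6]: 0  0  1  2  3  4  5  6  6  6  6  6
  R[7]: 0  0  1  2  3  4  5  6  6  7  7  7
  R[8]: 0  0  1  2  3  4  5  6  7  8  8  8
  R[9]: 0  0  1  2  3  4  5  6  7  8  8  9
  R[10]: 1  1  2  3  4  5  6  7  8  9  9  10
  R[11]: 1  1  2  3  4  5  6  7  8  9  10  11
  R[12]: 1  2  3  4  5  6  7  8  9  10  11  12

second differences of R give the permutation w = (3, 5, 6, 4, 8, 7, 10, 9, 12, 1, 11, 2).

6 SE-corners of the 24-cell Rothe diagram give Ess(w):

[(3, 4, 1), (5, 7, 4), (7, 9, 6), (9, 2, 0), (9, 11, 8), (11, 2, 1)]


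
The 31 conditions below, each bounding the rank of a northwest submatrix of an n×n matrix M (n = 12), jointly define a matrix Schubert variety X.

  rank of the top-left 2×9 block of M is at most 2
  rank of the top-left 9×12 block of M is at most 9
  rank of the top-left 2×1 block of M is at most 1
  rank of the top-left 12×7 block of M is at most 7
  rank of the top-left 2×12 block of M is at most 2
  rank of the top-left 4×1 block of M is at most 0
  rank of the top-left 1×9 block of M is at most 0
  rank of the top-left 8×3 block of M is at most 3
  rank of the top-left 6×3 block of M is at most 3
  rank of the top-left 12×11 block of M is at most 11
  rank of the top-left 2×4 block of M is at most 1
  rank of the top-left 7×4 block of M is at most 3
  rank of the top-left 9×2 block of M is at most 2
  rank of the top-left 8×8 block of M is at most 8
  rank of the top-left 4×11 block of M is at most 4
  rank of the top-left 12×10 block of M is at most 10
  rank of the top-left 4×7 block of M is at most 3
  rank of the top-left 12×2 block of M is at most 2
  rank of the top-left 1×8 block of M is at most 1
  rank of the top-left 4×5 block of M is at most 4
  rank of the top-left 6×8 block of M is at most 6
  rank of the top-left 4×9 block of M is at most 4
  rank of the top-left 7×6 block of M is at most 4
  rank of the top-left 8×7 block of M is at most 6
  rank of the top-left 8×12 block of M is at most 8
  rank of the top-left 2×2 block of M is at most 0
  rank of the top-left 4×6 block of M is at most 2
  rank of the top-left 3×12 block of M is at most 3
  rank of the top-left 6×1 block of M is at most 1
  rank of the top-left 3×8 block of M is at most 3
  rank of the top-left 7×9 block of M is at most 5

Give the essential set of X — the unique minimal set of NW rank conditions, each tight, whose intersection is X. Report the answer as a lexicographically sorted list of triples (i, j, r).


Recovering R(i,j) via the rank-extension bound from the 31 conditions:

  0 | 0 | 0 | 0 | 0 | 0 | 0 | 0 | 0 | 1 | 1 | 1
  0 | 0 | 1 | 1 | 1 | 1 | 1 | 1 | 1 | 2 | 2 | 2
  0 | 1 | 2 | 2 | 2 | 2 | 2 | 2 | 2 | 3 | 3 | 3
  0 | 1 | 2 | 2 | 2 | 2 | 3 | 3 | 3 | 4 | 4 | 4
  1 | 2 | 3 | 3 | 3 | 3 | 4 | 4 | 4 | 5 | 5 | 5
  1 | 2 | 3 | 3 | 4 | 4 | 5 | 5 | 5 | 6 | 6 | 6
  1 | 2 | 3 | 3 | 4 | 4 | 5 | 5 | 5 | 6 | 7 | 7
  1 | 2 | 3 | 4 | 5 | 5 | 6 | 6 | 6 | 7 | 8 | 8
  1 | 2 | 3 | 4 | 5 | 6 | 7 | 7 | 7 | 8 | 9 | 9
  1 | 2 | 3 | 4 | 5 | 6 | 7 | 8 | 8 | 9 | 10 | 10
  1 | 2 | 3 | 4 | 5 | 6 | 7 | 8 | 9 | 10 | 11 | 11
  1 | 2 | 3 | 4 | 5 | 6 | 7 | 8 | 9 | 10 | 11 | 12

second differences of R give the permutation w = (10, 3, 2, 7, 1, 5, 11, 4, 6, 8, 9, 12).

D(w) has 21 cells with 7 SE-corners; essential set:

[(1, 9, 0), (2, 2, 0), (4, 1, 0), (4, 6, 2), (7, 4, 3), (7, 6, 4), (7, 9, 5)]


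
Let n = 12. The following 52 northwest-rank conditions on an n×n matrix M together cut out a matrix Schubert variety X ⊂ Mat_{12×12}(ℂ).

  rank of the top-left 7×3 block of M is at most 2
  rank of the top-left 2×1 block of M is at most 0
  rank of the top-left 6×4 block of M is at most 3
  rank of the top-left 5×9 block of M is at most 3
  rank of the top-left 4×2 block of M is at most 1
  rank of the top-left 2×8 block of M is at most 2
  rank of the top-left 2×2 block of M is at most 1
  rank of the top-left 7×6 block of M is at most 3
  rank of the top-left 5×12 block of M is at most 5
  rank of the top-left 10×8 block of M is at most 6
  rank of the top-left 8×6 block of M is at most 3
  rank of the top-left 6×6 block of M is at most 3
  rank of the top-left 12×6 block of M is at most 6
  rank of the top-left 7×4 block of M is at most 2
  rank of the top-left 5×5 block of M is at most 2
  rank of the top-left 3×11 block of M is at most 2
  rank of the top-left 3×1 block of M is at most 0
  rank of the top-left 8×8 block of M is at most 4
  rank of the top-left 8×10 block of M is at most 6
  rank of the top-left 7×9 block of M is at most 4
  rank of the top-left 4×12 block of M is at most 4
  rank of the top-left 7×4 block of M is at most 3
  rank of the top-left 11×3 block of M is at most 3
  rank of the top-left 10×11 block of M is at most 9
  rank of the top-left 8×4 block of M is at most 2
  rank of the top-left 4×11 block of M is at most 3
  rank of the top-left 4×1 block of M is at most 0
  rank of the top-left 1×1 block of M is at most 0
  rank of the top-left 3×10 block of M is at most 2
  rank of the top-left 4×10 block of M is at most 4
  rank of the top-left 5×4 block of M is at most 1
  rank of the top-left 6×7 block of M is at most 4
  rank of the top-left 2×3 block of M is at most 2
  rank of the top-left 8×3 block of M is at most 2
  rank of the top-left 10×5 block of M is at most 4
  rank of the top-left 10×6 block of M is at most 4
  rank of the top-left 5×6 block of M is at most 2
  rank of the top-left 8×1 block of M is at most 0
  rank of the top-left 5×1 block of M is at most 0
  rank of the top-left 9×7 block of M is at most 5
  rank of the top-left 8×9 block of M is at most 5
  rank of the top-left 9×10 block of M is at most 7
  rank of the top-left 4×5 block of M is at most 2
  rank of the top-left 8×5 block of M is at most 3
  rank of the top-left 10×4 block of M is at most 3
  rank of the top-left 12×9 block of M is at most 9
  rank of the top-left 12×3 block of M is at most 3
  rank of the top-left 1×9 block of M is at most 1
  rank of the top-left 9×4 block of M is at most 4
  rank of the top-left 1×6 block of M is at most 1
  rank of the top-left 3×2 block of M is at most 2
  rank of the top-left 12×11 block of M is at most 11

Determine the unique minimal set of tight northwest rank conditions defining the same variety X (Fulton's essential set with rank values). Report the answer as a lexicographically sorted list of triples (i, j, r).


Computing R[i][j] = min implied NW-rank bound (n=12, 52 conditions):

  i=1: 0 | 1 | 1 | 1 | 1 | 1 | 1 | 1 | 1 | 1 | 1 | 1
  i=2: 0 | 1 | 1 | 1 | 2 | 2 | 2 | 2 | 2 | 2 | 2 | 2
  i=3: 0 | 1 | 1 | 1 | 2 | 2 | 2 | 2 | 2 | 2 | 2 | 3
  i=4: 0 | 1 | 1 | 1 | 2 | 2 | 3 | 3 | 3 | 3 | 3 | 4
  i=5: 0 | 1 | 1 | 1 | 2 | 2 | 3 | 3 | 3 | 4 | 4 | 5
  i=6: 0 | 1 | 2 | 2 | 3 | 3 | 4 | 4 | 4 | 5 | 5 | 6
  i=7: 0 | 1 | 2 | 2 | 3 | 3 | 4 | 4 | 4 | 5 | 6 | 7
  i=8: 0 | 1 | 2 | 2 | 3 | 3 | 4 | 4 | 5 | 6 | 7 | 8
  i=9: 1 | 2 | 3 | 3 | 4 | 4 | 5 | 5 | 6 | 7 | 8 | 9
  i=10: 1 | 2 | 3 | 3 | 4 | 4 | 5 | 6 | 7 | 8 | 9 | 10
  i=11: 1 | 2 | 3 | 4 | 5 | 5 | 6 | 7 | 8 | 9 | 10 | 11
  i=12: 1 | 2 | 3 | 4 | 5 | 6 | 7 | 8 | 9 | 10 | 11 | 12

giving w = (2, 5, 12, 7, 10, 3, 11, 9, 1, 8, 4, 6) via Δ²R.

Rothe diagram D(w) (35 cells), 11 SE-corners (essential conditions):

[(3, 11, 2), (5, 4, 1), (5, 6, 2), (5, 9, 3), (7, 9, 4), (8, 1, 0), (8, 4, 2), (8, 6, 3), (8, 8, 4), (10, 4, 3), (10, 6, 4)]


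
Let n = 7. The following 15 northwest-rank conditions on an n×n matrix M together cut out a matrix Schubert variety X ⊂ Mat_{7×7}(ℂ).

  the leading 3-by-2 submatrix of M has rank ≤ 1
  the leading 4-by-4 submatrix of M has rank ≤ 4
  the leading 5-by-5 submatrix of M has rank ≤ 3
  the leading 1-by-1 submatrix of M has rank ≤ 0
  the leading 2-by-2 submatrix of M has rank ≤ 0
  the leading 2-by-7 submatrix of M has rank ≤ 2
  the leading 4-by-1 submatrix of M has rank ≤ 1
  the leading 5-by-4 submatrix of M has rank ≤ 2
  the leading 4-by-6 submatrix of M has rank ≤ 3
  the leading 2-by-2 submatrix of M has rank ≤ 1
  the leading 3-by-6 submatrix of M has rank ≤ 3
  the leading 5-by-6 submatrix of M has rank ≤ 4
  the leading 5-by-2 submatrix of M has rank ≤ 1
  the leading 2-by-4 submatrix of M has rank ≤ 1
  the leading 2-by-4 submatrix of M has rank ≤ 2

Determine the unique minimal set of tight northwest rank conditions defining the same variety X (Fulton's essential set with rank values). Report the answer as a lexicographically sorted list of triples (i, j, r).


Propagating the 15 rank bounds to every northwest block:

  row 1: 0  0  1  1  1  1  1
  row 2: 0  0  1  1  2  2  2
  row 3: 1  1  2  2  3  3  3
  row 4: 1  1  2  2  3  3  4
  row 5: 1  1  2  2  3  4  5
  row 6: 1  2  3  3  4  5  6
  row 7: 1  2  3  4  5  6  7

so w = (3, 5, 1, 7, 6, 2, 4).

D(w) has 10 cells with 5 SE-corners; essential set:

[(2, 2, 0), (2, 4, 1), (4, 6, 3), (5, 2, 1), (5, 4, 2)]


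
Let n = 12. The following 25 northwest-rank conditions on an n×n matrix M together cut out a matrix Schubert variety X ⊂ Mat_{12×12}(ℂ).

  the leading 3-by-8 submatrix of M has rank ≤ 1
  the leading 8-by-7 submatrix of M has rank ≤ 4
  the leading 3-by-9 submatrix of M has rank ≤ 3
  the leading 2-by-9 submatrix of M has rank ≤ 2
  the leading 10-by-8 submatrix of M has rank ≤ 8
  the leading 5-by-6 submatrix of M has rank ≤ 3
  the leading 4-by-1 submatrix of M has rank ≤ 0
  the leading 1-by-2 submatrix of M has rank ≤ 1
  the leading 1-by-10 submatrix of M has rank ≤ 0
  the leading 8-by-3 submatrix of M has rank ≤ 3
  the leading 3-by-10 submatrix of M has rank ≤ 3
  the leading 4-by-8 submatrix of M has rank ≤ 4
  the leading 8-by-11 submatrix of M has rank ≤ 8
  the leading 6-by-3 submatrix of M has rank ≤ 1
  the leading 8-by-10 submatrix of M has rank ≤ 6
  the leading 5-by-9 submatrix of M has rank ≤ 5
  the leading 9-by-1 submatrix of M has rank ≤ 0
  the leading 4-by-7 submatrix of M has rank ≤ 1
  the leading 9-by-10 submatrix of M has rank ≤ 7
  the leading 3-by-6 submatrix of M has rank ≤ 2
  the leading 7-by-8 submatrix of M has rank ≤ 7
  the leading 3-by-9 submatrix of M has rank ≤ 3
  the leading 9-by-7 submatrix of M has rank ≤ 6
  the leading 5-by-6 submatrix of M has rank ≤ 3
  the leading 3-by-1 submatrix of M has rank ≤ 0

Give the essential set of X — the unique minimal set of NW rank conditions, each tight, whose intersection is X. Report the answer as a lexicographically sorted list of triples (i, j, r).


Rank table r_w(12×12) implied by the 25 constraints:

  i=1: 0  0  0  0  0  0  0  0  0  0  1  1
  i=2: 0  1  1  1  1  1  1  1  1  1  2  2
  i=3: 0  1  1  1  1  1  1  1  2  2  3  3
  i=4: 0  1  1  1  1  1  1  2  3  3  4  4
  i=5: 0  1  1  2  2  2  2  3  4  4  5  5
  i=6: 0  1  1  2  3  3  3  4  5  5  6  6
  i=7: 0  1  2  3  4  4  4  5  6  6  7  7
  i=8: 0  1  2  3  4  4  4  5  6  6  7  8
  i=9: 0  1  2  3  4  5  5  6  7  7  8  9
  i=10: 1  2  3  4  5  6  6  7  8  8  9  10
  i=11: 1  2  3  4  5  6  7  8  9  9  10  11
  i=12: 1  2  3  4  5  6  7  8  9  10  11  12

giving w = (11, 2, 9, 8, 4, 5, 3, 12, 6, 1, 7, 10) via Δ²R.

|D(w)|=34, |Ess(w)|=7:

[(1, 10, 0), (3, 8, 1), (4, 7, 1), (6, 3, 1), (8, 7, 4), (8, 10, 6), (9, 1, 0)]


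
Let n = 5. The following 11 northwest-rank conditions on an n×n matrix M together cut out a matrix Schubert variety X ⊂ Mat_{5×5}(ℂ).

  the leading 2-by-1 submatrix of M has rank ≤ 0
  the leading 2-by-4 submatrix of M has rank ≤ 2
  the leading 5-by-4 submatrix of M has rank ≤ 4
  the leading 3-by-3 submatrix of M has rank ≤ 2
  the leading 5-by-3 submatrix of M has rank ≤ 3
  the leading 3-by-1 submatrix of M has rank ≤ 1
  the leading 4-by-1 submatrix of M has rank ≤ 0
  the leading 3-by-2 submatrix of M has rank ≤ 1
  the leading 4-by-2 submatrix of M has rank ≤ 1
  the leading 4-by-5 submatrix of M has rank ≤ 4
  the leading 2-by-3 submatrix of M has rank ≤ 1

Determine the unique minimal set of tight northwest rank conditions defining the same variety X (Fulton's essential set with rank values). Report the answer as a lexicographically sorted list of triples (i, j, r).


Reconstructing r_w from the 11 given conditions:

  R[1]: 0 | 1 | 1 | 1 | 1
  R[2]: 0 | 1 | 1 | 2 | 2
  R[3]: 0 | 1 | 2 | 3 | 3
  R[4]: 0 | 1 | 2 | 3 | 4
  R[5]: 1 | 2 | 3 | 4 | 5

so w = (2, 4, 3, 5, 1).

Fulton essential set (2 of the 5 Rothe cells):

[(2, 3, 1), (4, 1, 0)]


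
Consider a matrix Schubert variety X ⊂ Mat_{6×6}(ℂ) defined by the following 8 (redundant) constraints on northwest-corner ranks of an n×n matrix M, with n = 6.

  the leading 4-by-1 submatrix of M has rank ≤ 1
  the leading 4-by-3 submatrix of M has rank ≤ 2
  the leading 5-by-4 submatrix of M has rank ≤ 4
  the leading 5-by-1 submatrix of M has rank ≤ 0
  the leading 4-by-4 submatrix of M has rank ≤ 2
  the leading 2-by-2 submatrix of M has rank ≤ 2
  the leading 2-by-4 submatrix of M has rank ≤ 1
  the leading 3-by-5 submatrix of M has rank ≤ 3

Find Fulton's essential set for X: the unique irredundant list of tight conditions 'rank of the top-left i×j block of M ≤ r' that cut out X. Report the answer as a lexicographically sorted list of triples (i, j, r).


Rank table r_w(6×6) implied by the 8 constraints:

  0 | 1 | 1 | 1 | 1 | 1
  0 | 1 | 1 | 1 | 2 | 2
  0 | 1 | 2 | 2 | 3 | 3
  0 | 1 | 2 | 2 | 3 | 4
  0 | 1 | 2 | 3 | 4 | 5
  1 | 2 | 3 | 4 | 5 | 6

hence w(1..6) = (2, 5, 3, 6, 4, 1).

ℓ(w)=8; the 3 essential cells (i,j,r):

[(2, 4, 1), (4, 4, 2), (5, 1, 0)]


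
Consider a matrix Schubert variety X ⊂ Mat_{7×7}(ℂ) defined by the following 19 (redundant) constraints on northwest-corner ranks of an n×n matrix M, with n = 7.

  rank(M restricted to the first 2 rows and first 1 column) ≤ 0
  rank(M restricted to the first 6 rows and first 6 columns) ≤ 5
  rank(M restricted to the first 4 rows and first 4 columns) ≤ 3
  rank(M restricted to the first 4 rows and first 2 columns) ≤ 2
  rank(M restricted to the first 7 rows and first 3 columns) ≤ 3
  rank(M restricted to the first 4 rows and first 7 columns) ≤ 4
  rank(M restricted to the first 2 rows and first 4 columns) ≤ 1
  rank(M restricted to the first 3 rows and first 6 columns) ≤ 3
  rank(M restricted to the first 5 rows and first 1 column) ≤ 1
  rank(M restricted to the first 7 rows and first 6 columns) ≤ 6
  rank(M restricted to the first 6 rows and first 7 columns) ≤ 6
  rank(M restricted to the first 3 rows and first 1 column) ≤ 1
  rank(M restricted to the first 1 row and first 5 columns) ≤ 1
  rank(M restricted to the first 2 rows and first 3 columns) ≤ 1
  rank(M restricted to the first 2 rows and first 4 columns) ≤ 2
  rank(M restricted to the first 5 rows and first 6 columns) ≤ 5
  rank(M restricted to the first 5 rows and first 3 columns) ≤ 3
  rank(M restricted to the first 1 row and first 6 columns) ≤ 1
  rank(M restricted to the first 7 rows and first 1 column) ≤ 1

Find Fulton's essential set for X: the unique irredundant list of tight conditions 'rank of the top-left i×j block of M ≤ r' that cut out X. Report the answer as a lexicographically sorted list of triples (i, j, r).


Recovering R(i,j) via the rank-extension bound from the 19 conditions:

  i=1: 0 | 1 | 1 | 1 | 1 | 1 | 1
  i=2: 0 | 1 | 1 | 1 | 2 | 2 | 2
  i=3: 1 | 2 | 2 | 2 | 3 | 3 | 3
  i=4: 1 | 2 | 3 | 3 | 4 | 4 | 4
  i=5: 1 | 2 | 3 | 4 | 5 | 5 | 5
  i=6: 1 | 2 | 3 | 4 | 5 | 5 | 6
  i=7: 1 | 2 | 3 | 4 | 5 | 6 | 7

giving w = (2, 5, 1, 3, 4, 7, 6) via Δ²R.

D(w) has 5 cells with 3 SE-corners; essential set:

[(2, 1, 0), (2, 4, 1), (6, 6, 5)]


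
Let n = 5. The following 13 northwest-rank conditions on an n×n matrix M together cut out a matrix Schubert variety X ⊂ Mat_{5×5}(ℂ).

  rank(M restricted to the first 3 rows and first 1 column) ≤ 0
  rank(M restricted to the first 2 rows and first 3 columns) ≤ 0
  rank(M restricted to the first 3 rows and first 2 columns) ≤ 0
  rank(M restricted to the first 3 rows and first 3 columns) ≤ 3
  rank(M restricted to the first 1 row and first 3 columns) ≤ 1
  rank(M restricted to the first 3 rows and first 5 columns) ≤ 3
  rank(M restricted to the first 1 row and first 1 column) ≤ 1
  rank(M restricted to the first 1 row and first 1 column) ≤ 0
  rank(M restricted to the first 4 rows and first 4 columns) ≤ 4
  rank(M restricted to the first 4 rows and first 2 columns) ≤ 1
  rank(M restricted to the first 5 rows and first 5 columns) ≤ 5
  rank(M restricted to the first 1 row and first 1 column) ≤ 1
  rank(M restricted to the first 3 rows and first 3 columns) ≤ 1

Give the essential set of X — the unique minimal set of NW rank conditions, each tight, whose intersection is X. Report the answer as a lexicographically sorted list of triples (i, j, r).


Computing R[i][j] = min implied NW-rank bound (n=5, 13 conditions):

  i=1: 0, 0, 0, 1, 1
  i=2: 0, 0, 0, 1, 2
  i=3: 0, 0, 1, 2, 3
  i=4: 1, 1, 2, 3, 4
  i=5: 1, 2, 3, 4, 5

hence w(1..5) = (4, 5, 3, 1, 2).

|D(w)|=8, |Ess(w)|=2:

[(2, 3, 0), (3, 2, 0)]


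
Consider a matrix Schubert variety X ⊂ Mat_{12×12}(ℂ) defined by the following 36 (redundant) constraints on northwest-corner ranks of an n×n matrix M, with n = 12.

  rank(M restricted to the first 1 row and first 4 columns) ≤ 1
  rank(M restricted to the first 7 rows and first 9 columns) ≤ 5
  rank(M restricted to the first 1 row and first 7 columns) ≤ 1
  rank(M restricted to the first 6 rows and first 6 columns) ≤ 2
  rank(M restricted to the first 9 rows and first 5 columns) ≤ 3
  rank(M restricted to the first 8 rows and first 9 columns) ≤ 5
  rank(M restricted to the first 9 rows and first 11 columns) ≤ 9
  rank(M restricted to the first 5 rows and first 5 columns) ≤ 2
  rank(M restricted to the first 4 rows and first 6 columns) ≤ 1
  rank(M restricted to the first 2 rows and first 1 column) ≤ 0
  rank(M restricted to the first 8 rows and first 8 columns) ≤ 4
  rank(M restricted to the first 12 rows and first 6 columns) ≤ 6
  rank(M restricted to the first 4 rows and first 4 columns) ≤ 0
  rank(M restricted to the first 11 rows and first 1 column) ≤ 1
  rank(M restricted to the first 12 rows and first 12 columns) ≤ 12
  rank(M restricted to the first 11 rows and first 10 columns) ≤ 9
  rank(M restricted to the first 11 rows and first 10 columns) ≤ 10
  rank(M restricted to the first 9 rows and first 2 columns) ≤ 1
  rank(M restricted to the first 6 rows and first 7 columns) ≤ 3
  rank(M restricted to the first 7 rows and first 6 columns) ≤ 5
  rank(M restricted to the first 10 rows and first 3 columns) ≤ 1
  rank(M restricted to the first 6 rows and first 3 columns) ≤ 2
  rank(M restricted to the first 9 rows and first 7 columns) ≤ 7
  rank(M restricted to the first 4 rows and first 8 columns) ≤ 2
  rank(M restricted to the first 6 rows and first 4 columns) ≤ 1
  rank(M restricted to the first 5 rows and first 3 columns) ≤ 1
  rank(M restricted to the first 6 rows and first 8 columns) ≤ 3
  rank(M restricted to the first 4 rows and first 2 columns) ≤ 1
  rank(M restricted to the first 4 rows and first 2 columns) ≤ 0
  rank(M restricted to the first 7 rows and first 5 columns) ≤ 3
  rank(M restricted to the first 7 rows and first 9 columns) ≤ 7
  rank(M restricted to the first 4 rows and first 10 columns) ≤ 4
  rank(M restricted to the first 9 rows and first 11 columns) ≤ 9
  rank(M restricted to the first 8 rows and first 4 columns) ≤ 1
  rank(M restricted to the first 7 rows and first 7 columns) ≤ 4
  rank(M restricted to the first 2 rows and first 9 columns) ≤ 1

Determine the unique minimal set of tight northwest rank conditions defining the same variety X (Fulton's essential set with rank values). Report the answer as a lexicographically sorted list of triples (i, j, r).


Propagating the 36 rank bounds to every northwest block:

  R[1]: 0 0 0 0 1 1 1 1 1 1 1 1
  R[2]: 0 0 0 0 1 1 1 1 1 2 2 2
  R[3]: 0 0 0 0 1 1 2 2 2 3 3 3
  R[4]: 0 0 0 0 1 1 2 2 3 4 4 4
  R[5]: 1 1 1 1 2 2 3 3 4 5 5 5
  R[6]: 1 1 1 1 2 2 3 3 4 5 6 6
  R[7]: 1 1 1 1 2 3 4 4 5 6 7 7
  R[8]: 1 1 1 1 2 3 4 4 5 6 7 8
  R[9]: 1 1 1 2 3 4 5 5 6 7 8 9
  R[10]: 1 1 1 2 3 4 5 6 7 8 9 10
  R[11]: 1 2 2 3 4 5 6 7 8 9 10 11
  R[12]: 1 2 3 4 5 6 7 8 9 10 11 12

so w = (5, 10, 7, 9, 1, 11, 6, 12, 4, 8, 2, 3).

Fulton essential set (9 of the 39 Rothe cells):

[(2, 9, 1), (4, 4, 0), (4, 6, 1), (4, 8, 2), (6, 6, 2), (6, 8, 3), (8, 4, 1), (8, 8, 4), (10, 3, 1)]


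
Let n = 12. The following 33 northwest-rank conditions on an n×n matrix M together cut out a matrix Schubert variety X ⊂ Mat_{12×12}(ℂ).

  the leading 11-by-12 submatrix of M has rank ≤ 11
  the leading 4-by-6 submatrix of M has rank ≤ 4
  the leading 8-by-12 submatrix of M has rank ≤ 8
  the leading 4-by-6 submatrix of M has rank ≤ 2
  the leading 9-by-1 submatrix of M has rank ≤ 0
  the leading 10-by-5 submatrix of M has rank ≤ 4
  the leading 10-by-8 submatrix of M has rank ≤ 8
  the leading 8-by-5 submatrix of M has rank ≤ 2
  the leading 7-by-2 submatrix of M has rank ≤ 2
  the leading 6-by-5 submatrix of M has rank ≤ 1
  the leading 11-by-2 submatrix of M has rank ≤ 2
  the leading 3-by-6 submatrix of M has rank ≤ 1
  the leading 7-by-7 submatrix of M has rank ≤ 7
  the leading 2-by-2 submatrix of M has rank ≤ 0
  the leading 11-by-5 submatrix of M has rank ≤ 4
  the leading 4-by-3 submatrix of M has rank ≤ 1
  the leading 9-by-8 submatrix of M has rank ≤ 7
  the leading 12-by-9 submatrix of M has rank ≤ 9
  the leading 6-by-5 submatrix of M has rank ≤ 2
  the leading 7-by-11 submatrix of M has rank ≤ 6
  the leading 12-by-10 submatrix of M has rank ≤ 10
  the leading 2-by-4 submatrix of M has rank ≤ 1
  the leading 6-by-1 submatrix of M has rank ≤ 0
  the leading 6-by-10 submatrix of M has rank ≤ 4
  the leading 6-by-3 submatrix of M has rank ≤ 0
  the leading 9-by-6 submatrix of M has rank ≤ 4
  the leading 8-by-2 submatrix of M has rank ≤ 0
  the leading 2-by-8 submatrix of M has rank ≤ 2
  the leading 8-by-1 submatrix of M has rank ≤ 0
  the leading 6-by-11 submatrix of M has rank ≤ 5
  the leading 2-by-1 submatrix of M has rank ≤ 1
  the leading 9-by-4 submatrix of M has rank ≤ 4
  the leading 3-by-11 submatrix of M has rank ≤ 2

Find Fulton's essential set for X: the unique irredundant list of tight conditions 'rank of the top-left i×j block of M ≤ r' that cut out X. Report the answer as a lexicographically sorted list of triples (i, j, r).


The tightest implied rank at each (i,j), from the 33 conditions:

  i=1: 0 0 0 1 1 1 1 1 1 1 1 1
  i=2: 0 0 0 1 1 1 2 2 2 2 2 2
  i=3: 0 0 0 1 1 1 2 2 2 2 2 3
  i=4: 0 0 0 1 1 2 3 3 3 3 3 4
  i=5: 0 0 0 1 1 2 3 4 4 4 4 5
  i=6: 0 0 0 1 1 2 3 4 4 4 5 6
  i=7: 0 0 1 2 2 3 4 5 5 5 6 7
  i=8: 0 0 1 2 2 3 4 5 6 6 7 8
  i=9: 0 1 2 3 3 4 5 6 7 7 8 9
  i=10: 1 2 3 4 4 5 6 7 8 8 9 10
  i=11: 1 2 3 4 4 5 6 7 8 9 10 11
  i=12: 1 2 3 4 5 6 7 8 9 10 11 12

second differences of R give the permutation w = (4, 7, 12, 6, 8, 11, 3, 9, 2, 1, 10, 5).

9 SE-corners of the 38-cell Rothe diagram give Ess(w):

[(3, 6, 1), (3, 11, 2), (6, 3, 0), (6, 5, 1), (6, 10, 4), (8, 2, 0), (8, 5, 2), (9, 1, 0), (11, 5, 4)]


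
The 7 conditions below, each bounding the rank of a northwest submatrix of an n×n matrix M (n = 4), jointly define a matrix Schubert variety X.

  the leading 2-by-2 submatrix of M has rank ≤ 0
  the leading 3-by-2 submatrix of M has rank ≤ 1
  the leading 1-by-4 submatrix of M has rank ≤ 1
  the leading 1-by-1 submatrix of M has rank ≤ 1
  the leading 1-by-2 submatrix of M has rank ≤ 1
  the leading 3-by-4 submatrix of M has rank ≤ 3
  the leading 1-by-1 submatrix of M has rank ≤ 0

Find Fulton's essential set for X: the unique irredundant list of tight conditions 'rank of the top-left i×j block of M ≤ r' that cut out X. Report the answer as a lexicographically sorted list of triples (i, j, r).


Rank table r_w(4×4) implied by the 7 constraints:

  0 0 1 1
  0 0 1 2
  1 1 2 3
  1 2 3 4

so w = (3, 4, 1, 2).

D(w) has 4 cells with 1 SE-corner; essential set:

[(2, 2, 0)]


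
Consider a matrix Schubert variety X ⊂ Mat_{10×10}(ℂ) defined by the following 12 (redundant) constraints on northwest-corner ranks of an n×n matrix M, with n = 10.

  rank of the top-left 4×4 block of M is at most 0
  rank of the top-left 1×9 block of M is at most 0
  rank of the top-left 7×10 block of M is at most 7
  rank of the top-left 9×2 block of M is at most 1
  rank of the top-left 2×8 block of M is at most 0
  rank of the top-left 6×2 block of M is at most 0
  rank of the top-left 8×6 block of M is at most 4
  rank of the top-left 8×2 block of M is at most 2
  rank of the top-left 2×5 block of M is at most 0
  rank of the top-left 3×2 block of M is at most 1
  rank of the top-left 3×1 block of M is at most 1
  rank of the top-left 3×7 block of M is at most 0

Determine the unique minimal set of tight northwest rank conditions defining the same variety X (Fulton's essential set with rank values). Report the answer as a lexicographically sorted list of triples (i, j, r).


The tightest implied rank at each (i,j), from the 12 conditions:

  i=1: 0  0  0  0  0  0  0  0  0  1
  i=2: 0  0  0  0  0  0  0  0  1  2
  i=3: 0  0  0  0  0  0  0  1  2  3
  i=4: 0  0  0  0  1  1  1  2  3  4
  i=5: 0  0  1  1  2  2  2  3  4  5
  i=6: 0  0  1  2  3  3  3  4  5  6
  i=7: 1  1  2  3  4  4  4  5  6  7
  i=8: 1  1  2  3  4  4  5  6  7  8
  i=9: 1  1  2  3  4  5  6  7  8  9
  i=10: 1  2  3  4  5  6  7  8  9  10

reading off 1-entries of Δ²R: w = (10, 9, 8, 5, 3, 4, 1, 7, 6, 2).

Rothe diagram D(w) (35 cells), 7 SE-corners (essential conditions):

[(1, 9, 0), (2, 8, 0), (3, 7, 0), (4, 4, 0), (6, 2, 0), (8, 6, 4), (9, 2, 1)]


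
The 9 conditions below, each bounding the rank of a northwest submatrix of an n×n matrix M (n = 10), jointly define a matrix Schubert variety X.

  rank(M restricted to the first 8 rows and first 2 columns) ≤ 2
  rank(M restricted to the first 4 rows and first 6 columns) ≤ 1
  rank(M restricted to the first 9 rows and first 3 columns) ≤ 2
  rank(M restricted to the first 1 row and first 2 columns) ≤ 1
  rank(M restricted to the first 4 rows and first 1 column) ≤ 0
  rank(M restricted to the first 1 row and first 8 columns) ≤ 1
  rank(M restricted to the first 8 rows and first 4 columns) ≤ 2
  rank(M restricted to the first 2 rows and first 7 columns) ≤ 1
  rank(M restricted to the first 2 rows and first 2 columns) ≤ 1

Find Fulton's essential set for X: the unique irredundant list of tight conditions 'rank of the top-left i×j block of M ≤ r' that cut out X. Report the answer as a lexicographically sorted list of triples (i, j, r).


Propagating the 9 rank bounds to every northwest block:

  row 1: 0, 1, 1, 1, 1, 1, 1, 1, 1, 1
  row 2: 0, 1, 1, 1, 1, 1, 1, 2, 2, 2
  row 3: 0, 1, 1, 1, 1, 1, 2, 3, 3, 3
  row 4: 0, 1, 1, 1, 1, 1, 2, 3, 4, 4
  row 5: 1, 2, 2, 2, 2, 2, 3, 4, 5, 5
  row 6: 1, 2, 2, 2, 3, 3, 4, 5, 6, 6
  row 7: 1, 2, 2, 2, 3, 4, 5, 6, 7, 7
  row 8: 1, 2, 2, 2, 3, 4, 5, 6, 7, 8
  row 9: 1, 2, 2, 3, 4, 5, 6, 7, 8, 9
  row 10: 1, 2, 3, 4, 5, 6, 7, 8, 9, 10

reading off 1-entries of Δ²R: w = (2, 8, 7, 9, 1, 5, 6, 10, 4, 3).

Rothe diagram D(w) (24 cells), 5 SE-corners (essential conditions):

[(2, 7, 1), (4, 1, 0), (4, 6, 1), (8, 4, 2), (9, 3, 2)]


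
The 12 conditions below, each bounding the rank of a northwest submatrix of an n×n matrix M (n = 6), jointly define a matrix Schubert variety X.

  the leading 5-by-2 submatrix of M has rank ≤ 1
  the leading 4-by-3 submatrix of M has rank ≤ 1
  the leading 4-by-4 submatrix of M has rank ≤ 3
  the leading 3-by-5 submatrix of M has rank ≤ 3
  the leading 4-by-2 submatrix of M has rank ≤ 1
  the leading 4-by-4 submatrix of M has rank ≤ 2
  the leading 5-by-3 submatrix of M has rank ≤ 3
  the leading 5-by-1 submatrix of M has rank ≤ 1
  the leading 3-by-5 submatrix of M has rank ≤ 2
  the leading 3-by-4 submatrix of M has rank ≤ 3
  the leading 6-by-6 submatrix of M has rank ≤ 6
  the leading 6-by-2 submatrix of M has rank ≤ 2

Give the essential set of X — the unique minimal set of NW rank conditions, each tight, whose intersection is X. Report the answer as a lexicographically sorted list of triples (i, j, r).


Rank table r_w(6×6) implied by the 12 constraints:

  1, 1, 1, 1, 1, 1
  1, 1, 1, 2, 2, 2
  1, 1, 1, 2, 2, 3
  1, 1, 1, 2, 3, 4
  1, 1, 2, 3, 4, 5
  1, 2, 3, 4, 5, 6

the unique w with this rank table is (1, 4, 6, 5, 3, 2).

3 SE-corners of the 8-cell Rothe diagram give Ess(w):

[(3, 5, 2), (4, 3, 1), (5, 2, 1)]


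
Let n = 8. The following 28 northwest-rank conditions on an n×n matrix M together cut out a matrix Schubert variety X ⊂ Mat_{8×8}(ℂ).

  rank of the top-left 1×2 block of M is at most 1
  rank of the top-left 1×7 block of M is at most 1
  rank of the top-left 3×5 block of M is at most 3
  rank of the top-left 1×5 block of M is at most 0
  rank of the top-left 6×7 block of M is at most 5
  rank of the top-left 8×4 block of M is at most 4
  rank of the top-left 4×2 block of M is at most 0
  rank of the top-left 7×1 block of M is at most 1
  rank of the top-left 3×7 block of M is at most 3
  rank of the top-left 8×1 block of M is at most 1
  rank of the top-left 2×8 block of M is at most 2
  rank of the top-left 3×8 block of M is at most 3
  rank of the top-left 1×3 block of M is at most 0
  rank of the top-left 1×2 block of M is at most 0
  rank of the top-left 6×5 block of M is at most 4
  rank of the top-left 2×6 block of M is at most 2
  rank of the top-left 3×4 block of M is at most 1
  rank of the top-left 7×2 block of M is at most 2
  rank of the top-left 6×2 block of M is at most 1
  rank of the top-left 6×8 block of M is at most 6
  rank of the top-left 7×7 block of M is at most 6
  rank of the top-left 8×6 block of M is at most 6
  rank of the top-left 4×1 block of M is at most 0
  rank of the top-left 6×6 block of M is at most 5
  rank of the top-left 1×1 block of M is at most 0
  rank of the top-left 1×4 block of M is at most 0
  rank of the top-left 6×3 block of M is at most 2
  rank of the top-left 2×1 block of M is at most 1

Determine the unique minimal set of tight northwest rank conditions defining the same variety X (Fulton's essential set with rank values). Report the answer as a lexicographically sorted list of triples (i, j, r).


Propagating the 28 rank bounds to every northwest block:

  R[1]: 0 0 0 0 0 1 1 1
  R[2]: 0 0 1 1 1 2 2 2
  R[3]: 0 0 1 1 2 3 3 3
  R[4]: 0 0 1 2 3 4 4 4
  R[5]: 1 1 2 3 4 5 5 5
  R[6]: 1 1 2 3 4 5 5 6
  R[7]: 1 2 3 4 5 6 6 7
  R[8]: 1 2 3 4 5 6 7 8

reading off 1-entries of Δ²R: w = (6, 3, 5, 4, 1, 8, 2, 7).

5 SE-corners of the 14-cell Rothe diagram give Ess(w):

[(1, 5, 0), (3, 4, 1), (4, 2, 0), (6, 2, 1), (6, 7, 5)]
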